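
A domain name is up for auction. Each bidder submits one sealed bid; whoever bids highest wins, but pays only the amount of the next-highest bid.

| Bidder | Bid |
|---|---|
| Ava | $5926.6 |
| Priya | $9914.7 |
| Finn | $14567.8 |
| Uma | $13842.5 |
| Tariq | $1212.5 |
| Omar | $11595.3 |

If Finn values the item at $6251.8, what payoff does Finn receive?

−$7590.7

Highest bid: Finn at $14567.8, so Finn wins.
Second-highest bid: Uma at $13842.5 — that is the price the winner pays.
Finn's payoff = value − price = $6251.8 − $13842.5 = −$7590.7.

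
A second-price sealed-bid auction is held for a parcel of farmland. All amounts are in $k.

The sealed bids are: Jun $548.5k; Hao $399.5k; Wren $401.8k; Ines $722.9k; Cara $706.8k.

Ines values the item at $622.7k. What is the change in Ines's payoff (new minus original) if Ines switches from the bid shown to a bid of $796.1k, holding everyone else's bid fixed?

$0k

The highest bid among the other bidders is $706.8k; Ines's bid doesn't change that.
Original bid $722.9k: Ines is highest, pays the top rival bid $706.8k; payoff $622.7k − $706.8k = −$84.1k.
Alternative bid $796.1k: Ines is highest, pays the top rival bid $706.8k; payoff $622.7k − $706.8k = −$84.1k.
Change in payoff = −$84.1k − (−$84.1k) = $0k.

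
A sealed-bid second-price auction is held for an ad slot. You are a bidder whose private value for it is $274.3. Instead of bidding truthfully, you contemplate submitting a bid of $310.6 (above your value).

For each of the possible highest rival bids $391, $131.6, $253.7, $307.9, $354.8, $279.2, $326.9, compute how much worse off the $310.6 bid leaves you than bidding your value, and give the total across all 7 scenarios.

$38.5

The deviation costs you only when the competing bid falls strictly between $274.3 and $310.6; elsewhere both bids give the same outcome.
$391: outcomes coincide → loss $0.
$131.6: outcomes coincide → loss $0.
$253.7: outcomes coincide → loss $0.
$307.9: truthful payoff $0, deviation payoff −$33.6 → loss $33.6.
$354.8: outcomes coincide → loss $0.
$279.2: truthful payoff $0, deviation payoff −$4.9 → loss $4.9.
$326.9: outcomes coincide → loss $0.
Total loss = $33.6 + $4.9 = $38.5.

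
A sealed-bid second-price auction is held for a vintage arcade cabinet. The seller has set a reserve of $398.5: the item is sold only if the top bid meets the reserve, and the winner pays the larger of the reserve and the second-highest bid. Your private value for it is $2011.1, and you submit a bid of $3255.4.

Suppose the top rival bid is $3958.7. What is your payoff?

Your bid $3255.4 is below the highest competing bid $3958.7, so you lose. Payoff $0.

$0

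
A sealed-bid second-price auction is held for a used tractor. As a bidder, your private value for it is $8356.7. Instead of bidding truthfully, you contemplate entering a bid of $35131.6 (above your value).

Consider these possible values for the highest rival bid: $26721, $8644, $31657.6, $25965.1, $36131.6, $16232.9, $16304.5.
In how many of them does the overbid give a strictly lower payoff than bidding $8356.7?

6

The deviation hurts exactly when the highest competing bid lies strictly between $8356.7 and $35131.6 — overbidding then wins at a price above your value.
$26721: inside the interval → strictly worse (loss $18364.3).
$8644: inside the interval → strictly worse (loss $287.3).
$31657.6: inside the interval → strictly worse (loss $23300.9).
$25965.1: inside the interval → strictly worse (loss $17608.4).
$36131.6: above both → same outcome either way.
$16232.9: inside the interval → strictly worse (loss $7876.2).
$16304.5: inside the interval → strictly worse (loss $7947.8).
Count: 6.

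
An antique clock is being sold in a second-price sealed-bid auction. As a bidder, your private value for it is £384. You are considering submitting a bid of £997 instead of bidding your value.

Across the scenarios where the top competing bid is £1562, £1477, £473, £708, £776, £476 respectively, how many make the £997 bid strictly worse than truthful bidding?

The deviation hurts exactly when the highest competing bid lies strictly between £384 and £997 — overbidding then wins at a price above your value.
£1562: above both → same outcome either way.
£1477: above both → same outcome either way.
£473: inside the interval → strictly worse (loss £89).
£708: inside the interval → strictly worse (loss £324).
£776: inside the interval → strictly worse (loss £392).
£476: inside the interval → strictly worse (loss £92).
Count: 4.

4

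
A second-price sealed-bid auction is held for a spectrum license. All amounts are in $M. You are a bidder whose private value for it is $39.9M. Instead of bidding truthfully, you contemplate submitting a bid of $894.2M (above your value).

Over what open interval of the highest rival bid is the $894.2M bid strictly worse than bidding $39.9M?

($39.9M, $894.2M)

If the competing bid is below $39.9M, both bids win at the same price — no difference.
If it is above $894.2M, both bids lose — no difference.
If it lies strictly between $39.9M and $894.2M, bidding your value loses (payoff 0) while bidding $894.2M wins at a price above your value (payoff negative).
So the deviation strictly hurts on the open interval ($39.9M, $894.2M).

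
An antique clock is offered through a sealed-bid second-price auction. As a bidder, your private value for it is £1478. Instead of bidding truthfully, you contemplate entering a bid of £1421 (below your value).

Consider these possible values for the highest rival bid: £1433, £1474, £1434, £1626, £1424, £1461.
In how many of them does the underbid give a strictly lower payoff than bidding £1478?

5

The deviation hurts exactly when the highest competing bid lies strictly between £1421 and £1478 — underbidding then forfeits a profitable win.
£1433: inside the interval → strictly worse (loss £45).
£1474: inside the interval → strictly worse (loss £4).
£1434: inside the interval → strictly worse (loss £44).
£1626: above both → same outcome either way.
£1424: inside the interval → strictly worse (loss £54).
£1461: inside the interval → strictly worse (loss £17).
Count: 5.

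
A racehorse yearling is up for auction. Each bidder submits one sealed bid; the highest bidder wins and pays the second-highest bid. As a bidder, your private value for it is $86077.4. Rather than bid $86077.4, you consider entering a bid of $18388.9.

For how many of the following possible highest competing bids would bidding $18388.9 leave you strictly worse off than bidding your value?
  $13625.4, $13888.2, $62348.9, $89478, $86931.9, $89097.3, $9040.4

The deviation hurts exactly when the highest competing bid lies strictly between $18388.9 and $86077.4 — underbidding then forfeits a profitable win.
$13625.4: below both → same outcome either way.
$13888.2: below both → same outcome either way.
$62348.9: inside the interval → strictly worse (loss $23728.5).
$89478: above both → same outcome either way.
$86931.9: above both → same outcome either way.
$89097.3: above both → same outcome either way.
$9040.4: below both → same outcome either way.
Count: 1.

1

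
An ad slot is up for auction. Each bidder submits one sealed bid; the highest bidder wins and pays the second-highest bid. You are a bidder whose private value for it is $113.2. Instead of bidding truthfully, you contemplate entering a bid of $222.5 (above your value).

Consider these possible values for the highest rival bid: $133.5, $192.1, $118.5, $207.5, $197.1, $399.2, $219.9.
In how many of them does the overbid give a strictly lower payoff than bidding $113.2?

The deviation hurts exactly when the highest competing bid lies strictly between $113.2 and $222.5 — overbidding then wins at a price above your value.
$133.5: inside the interval → strictly worse (loss $20.3).
$192.1: inside the interval → strictly worse (loss $78.9).
$118.5: inside the interval → strictly worse (loss $5.3).
$207.5: inside the interval → strictly worse (loss $94.3).
$197.1: inside the interval → strictly worse (loss $83.9).
$399.2: above both → same outcome either way.
$219.9: inside the interval → strictly worse (loss $106.7).
Count: 6.

6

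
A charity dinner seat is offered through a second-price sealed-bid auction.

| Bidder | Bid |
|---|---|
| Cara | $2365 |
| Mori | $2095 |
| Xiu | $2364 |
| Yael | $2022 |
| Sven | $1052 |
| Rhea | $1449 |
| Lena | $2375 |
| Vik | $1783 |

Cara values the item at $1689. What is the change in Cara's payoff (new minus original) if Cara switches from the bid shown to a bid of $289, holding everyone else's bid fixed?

The highest bid among the other bidders is $2375; Cara's bid doesn't change that.
Original bid $2365: Cara is not highest (top rival bid is $2375); payoff $0.
Alternative bid $289: Cara is not highest (top rival bid is $2375); payoff $0.
Change in payoff = $0 − ($0) = $0.

$0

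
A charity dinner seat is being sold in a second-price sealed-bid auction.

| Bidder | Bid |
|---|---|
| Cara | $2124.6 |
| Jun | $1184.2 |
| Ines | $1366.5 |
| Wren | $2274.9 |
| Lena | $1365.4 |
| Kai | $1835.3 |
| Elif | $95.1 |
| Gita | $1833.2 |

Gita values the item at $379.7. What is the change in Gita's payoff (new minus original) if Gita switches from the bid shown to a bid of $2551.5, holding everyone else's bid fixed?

The highest bid among the other bidders is $2274.9; Gita's bid doesn't change that.
Original bid $1833.2: Gita is not highest (top rival bid is $2274.9); payoff $0.
Alternative bid $2551.5: Gita is highest, pays the top rival bid $2274.9; payoff $379.7 − $2274.9 = −$1895.2.
Change in payoff = −$1895.2 − ($0) = −$1895.2.

−$1895.2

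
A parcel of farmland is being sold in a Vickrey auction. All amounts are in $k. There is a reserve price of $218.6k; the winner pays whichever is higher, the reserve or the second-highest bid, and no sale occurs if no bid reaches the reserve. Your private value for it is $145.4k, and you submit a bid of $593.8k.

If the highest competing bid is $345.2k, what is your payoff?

Your bid $593.8k is the highest and exceeds the reserve.
Price = max(second-highest bid, reserve) = max($345.2k, $218.6k) = $345.2k.
Payoff = $145.4k − $345.2k = −$199.8k.

−$199.8k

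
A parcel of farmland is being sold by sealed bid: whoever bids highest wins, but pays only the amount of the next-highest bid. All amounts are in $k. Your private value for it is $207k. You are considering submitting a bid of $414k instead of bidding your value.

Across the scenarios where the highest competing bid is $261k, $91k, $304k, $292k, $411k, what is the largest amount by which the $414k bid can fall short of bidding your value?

$261k: truthful gives $0k, deviation gives −$54k → loss $54k.
$91k: same outcome either way → loss $0k.
$304k: truthful gives $0k, deviation gives −$97k → loss $97k.
$292k: truthful gives $0k, deviation gives −$85k → loss $85k.
$411k: truthful gives $0k, deviation gives −$204k → loss $204k.
Maximum loss: $204k.

$204k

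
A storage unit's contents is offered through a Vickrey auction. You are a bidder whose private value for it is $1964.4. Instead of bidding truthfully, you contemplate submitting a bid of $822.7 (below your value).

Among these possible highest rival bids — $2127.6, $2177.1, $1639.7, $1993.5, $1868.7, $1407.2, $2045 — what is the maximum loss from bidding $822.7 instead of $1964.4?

$2127.6: same outcome either way → loss $0.
$2177.1: same outcome either way → loss $0.
$1639.7: truthful gives $324.7, deviation gives $0 → loss $324.7.
$1993.5: same outcome either way → loss $0.
$1868.7: truthful gives $95.7, deviation gives $0 → loss $95.7.
$1407.2: truthful gives $557.2, deviation gives $0 → loss $557.2.
$2045: same outcome either way → loss $0.
Maximum loss: $557.2.

$557.2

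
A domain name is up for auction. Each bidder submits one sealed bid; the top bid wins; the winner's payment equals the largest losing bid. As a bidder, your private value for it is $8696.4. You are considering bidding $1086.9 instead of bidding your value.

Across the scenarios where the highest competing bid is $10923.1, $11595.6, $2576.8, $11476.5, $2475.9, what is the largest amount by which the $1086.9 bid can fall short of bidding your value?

$6220.5

$10923.1: same outcome either way → loss $0.
$11595.6: same outcome either way → loss $0.
$2576.8: truthful gives $6119.6, deviation gives $0 → loss $6119.6.
$11476.5: same outcome either way → loss $0.
$2475.9: truthful gives $6220.5, deviation gives $0 → loss $6220.5.
Maximum loss: $6220.5.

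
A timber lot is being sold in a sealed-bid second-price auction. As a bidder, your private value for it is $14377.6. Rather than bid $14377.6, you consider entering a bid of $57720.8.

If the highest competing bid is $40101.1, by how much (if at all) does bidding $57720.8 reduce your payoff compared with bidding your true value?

$25723.5

Bidding your value $14377.6: you lose (since $14377.6 < $40101.1). Payoff $0.
Bidding $57720.8: you win and pay $40101.1. Payoff $14377.6 − $40101.1 = −$25723.5.
The competing bid $40101.1 lies between your value and your inflated bid, so overbidding wins an item priced above your value.
Loss from deviating = $0 − (−$25723.5) = $25723.5.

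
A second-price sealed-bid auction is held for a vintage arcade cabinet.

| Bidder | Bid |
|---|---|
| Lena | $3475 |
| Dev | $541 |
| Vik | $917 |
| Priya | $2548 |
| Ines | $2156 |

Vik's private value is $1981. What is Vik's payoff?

Highest bid: Lena at $3475, so Lena wins.
Second-highest bid: Priya at $2548 — that is the price the winner pays.
Vik did not win, so Vik pays nothing and receives nothing: payoff $0.

$0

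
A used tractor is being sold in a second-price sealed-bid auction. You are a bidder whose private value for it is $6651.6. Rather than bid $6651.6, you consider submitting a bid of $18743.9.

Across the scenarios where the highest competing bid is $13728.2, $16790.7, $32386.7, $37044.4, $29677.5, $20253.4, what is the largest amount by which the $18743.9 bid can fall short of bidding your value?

$10139.1

$13728.2: truthful gives $0, deviation gives −$7076.6 → loss $7076.6.
$16790.7: truthful gives $0, deviation gives −$10139.1 → loss $10139.1.
$32386.7: same outcome either way → loss $0.
$37044.4: same outcome either way → loss $0.
$29677.5: same outcome either way → loss $0.
$20253.4: same outcome either way → loss $0.
Maximum loss: $10139.1.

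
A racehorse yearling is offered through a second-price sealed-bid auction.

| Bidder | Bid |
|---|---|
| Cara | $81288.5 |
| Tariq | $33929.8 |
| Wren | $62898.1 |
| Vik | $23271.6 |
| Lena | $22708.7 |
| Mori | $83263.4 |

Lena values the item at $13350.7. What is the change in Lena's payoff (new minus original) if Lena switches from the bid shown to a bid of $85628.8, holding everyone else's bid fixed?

The highest bid among the other bidders is $83263.4; Lena's bid doesn't change that.
Original bid $22708.7: Lena is not highest (top rival bid is $83263.4); payoff $0.
Alternative bid $85628.8: Lena is highest, pays the top rival bid $83263.4; payoff $13350.7 − $83263.4 = −$69912.7.
Change in payoff = −$69912.7 − ($0) = −$69912.7.

−$69912.7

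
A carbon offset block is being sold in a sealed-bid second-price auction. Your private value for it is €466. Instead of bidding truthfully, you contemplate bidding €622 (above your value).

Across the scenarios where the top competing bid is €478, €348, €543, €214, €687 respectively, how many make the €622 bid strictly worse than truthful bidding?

2

The deviation hurts exactly when the highest competing bid lies strictly between €466 and €622 — overbidding then wins at a price above your value.
€478: inside the interval → strictly worse (loss €12).
€348: below both → same outcome either way.
€543: inside the interval → strictly worse (loss €77).
€214: below both → same outcome either way.
€687: above both → same outcome either way.
Count: 2.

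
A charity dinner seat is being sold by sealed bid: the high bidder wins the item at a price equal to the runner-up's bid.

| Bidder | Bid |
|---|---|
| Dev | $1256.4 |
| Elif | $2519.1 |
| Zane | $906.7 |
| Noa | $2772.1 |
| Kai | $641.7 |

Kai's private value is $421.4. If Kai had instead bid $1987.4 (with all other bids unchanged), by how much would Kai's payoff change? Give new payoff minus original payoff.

$0

The highest bid among the other bidders is $2772.1; Kai's bid doesn't change that.
Original bid $641.7: Kai is not highest (top rival bid is $2772.1); payoff $0.
Alternative bid $1987.4: Kai is not highest (top rival bid is $2772.1); payoff $0.
Change in payoff = $0 − ($0) = $0.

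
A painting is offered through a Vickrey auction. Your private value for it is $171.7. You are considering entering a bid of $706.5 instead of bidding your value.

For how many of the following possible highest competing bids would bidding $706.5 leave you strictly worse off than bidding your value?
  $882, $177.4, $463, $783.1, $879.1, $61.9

The deviation hurts exactly when the highest competing bid lies strictly between $171.7 and $706.5 — overbidding then wins at a price above your value.
$882: above both → same outcome either way.
$177.4: inside the interval → strictly worse (loss $5.7).
$463: inside the interval → strictly worse (loss $291.3).
$783.1: above both → same outcome either way.
$879.1: above both → same outcome either way.
$61.9: below both → same outcome either way.
Count: 2.

2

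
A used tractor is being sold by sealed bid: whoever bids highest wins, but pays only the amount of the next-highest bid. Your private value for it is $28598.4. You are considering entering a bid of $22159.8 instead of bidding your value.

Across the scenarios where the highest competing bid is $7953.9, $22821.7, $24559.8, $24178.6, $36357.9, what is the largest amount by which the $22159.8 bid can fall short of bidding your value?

$7953.9: same outcome either way → loss $0.
$22821.7: truthful gives $5776.7, deviation gives $0 → loss $5776.7.
$24559.8: truthful gives $4038.6, deviation gives $0 → loss $4038.6.
$24178.6: truthful gives $4419.8, deviation gives $0 → loss $4419.8.
$36357.9: same outcome either way → loss $0.
Maximum loss: $5776.7.

$5776.7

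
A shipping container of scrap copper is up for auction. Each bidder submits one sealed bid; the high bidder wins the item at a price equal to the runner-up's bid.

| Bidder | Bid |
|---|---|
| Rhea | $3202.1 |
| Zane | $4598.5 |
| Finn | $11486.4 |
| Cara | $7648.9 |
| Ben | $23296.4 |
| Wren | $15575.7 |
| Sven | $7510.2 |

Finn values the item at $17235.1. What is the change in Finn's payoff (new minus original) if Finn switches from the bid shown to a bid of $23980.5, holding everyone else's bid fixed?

−$6061.3

The highest bid among the other bidders is $23296.4; Finn's bid doesn't change that.
Original bid $11486.4: Finn is not highest (top rival bid is $23296.4); payoff $0.
Alternative bid $23980.5: Finn is highest, pays the top rival bid $23296.4; payoff $17235.1 − $23296.4 = −$6061.3.
Change in payoff = −$6061.3 − ($0) = −$6061.3.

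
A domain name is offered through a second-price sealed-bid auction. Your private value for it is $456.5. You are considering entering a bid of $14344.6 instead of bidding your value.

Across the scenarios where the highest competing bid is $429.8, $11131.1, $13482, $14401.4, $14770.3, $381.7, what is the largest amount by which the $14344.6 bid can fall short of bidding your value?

$429.8: same outcome either way → loss $0.
$11131.1: truthful gives $0, deviation gives −$10674.6 → loss $10674.6.
$13482: truthful gives $0, deviation gives −$13025.5 → loss $13025.5.
$14401.4: same outcome either way → loss $0.
$14770.3: same outcome either way → loss $0.
$381.7: same outcome either way → loss $0.
Maximum loss: $13025.5.

$13025.5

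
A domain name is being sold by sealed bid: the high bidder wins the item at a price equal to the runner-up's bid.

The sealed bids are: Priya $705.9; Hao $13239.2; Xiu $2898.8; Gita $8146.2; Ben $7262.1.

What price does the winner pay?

$8146.2

Highest bid: Hao at $13239.2, so Hao wins.
Second-highest bid: Gita at $8146.2 — that is the price the winner pays.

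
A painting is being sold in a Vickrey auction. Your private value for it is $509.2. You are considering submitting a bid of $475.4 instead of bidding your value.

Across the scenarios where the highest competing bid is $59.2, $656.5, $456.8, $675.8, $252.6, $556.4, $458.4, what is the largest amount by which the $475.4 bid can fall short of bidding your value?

$59.2: same outcome either way → loss $0.
$656.5: same outcome either way → loss $0.
$456.8: same outcome either way → loss $0.
$675.8: same outcome either way → loss $0.
$252.6: same outcome either way → loss $0.
$556.4: same outcome either way → loss $0.
$458.4: same outcome either way → loss $0.
Maximum loss: $0.

$0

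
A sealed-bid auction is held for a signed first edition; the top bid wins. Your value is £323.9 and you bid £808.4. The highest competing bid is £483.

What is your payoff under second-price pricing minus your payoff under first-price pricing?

£325.4

You have the highest bid, so you win under either rule.
Second-price: pay £483 → payoff −£159.1.
First-price: pay your own bid £808.4 → payoff −£484.5.
Difference = −£159.1 − (−£484.5) = £325.4.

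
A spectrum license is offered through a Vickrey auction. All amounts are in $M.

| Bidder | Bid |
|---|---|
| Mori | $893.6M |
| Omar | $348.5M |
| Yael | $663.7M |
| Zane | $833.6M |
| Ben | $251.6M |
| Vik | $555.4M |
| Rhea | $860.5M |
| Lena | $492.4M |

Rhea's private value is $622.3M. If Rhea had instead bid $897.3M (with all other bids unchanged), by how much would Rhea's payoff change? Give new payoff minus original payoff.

−$271.3M

The highest bid among the other bidders is $893.6M; Rhea's bid doesn't change that.
Original bid $860.5M: Rhea is not highest (top rival bid is $893.6M); payoff $0M.
Alternative bid $897.3M: Rhea is highest, pays the top rival bid $893.6M; payoff $622.3M − $893.6M = −$271.3M.
Change in payoff = −$271.3M − ($0M) = −$271.3M.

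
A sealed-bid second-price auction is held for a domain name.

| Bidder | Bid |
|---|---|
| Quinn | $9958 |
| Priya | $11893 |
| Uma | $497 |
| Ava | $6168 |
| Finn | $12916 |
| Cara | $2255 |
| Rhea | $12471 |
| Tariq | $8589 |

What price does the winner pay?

$12471

Highest bid: Finn at $12916, so Finn wins.
Second-highest bid: Rhea at $12471 — that is the price the winner pays.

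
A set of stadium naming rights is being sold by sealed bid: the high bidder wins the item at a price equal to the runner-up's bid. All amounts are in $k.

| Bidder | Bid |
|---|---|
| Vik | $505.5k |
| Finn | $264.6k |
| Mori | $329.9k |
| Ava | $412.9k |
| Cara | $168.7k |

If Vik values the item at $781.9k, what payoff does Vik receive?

$369k

Highest bid: Vik at $505.5k, so Vik wins.
Second-highest bid: Ava at $412.9k — that is the price the winner pays.
Vik's payoff = value − price = $781.9k − $412.9k = $369k.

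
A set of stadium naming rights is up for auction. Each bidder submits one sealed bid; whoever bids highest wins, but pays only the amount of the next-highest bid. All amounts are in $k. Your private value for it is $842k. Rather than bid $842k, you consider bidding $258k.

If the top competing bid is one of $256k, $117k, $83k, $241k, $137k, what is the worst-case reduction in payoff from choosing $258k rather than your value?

$0k

$256k: same outcome either way → loss $0k.
$117k: same outcome either way → loss $0k.
$83k: same outcome either way → loss $0k.
$241k: same outcome either way → loss $0k.
$137k: same outcome either way → loss $0k.
Maximum loss: $0k.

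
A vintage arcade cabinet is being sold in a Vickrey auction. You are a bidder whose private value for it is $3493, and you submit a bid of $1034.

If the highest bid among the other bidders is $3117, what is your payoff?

Your bid $1034 is below the highest competing bid $3117, so you lose.
A losing bidder pays nothing and receives nothing: payoff = $0.

$0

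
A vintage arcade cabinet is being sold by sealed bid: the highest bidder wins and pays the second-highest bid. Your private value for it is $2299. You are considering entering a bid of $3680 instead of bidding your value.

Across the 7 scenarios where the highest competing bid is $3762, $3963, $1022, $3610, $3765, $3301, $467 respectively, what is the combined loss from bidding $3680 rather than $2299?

The deviation costs you only when the competing bid falls strictly between $2299 and $3680; elsewhere both bids give the same outcome.
$3762: outcomes coincide → loss $0.
$3963: outcomes coincide → loss $0.
$1022: outcomes coincide → loss $0.
$3610: truthful payoff $0, deviation payoff −$1311 → loss $1311.
$3765: outcomes coincide → loss $0.
$3301: truthful payoff $0, deviation payoff −$1002 → loss $1002.
$467: outcomes coincide → loss $0.
Total loss = $1311 + $1002 = $2313.

$2313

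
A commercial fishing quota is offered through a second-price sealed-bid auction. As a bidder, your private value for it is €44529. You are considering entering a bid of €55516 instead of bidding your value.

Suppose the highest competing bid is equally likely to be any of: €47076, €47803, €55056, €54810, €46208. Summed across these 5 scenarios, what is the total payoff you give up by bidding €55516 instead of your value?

€28308

The deviation costs you only when the competing bid falls strictly between €44529 and €55516; elsewhere both bids give the same outcome.
€47076: truthful payoff €0, deviation payoff −€2547 → loss €2547.
€47803: truthful payoff €0, deviation payoff −€3274 → loss €3274.
€55056: truthful payoff €0, deviation payoff −€10527 → loss €10527.
€54810: truthful payoff €0, deviation payoff −€10281 → loss €10281.
€46208: truthful payoff €0, deviation payoff −€1679 → loss €1679.
Total loss = €2547 + €3274 + €10527 + €10281 + €1679 = €28308.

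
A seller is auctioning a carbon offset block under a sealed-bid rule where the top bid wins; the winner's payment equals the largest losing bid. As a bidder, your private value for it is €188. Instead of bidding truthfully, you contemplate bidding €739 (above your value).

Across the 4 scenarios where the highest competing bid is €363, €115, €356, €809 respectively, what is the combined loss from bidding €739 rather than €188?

The deviation costs you only when the competing bid falls strictly between €188 and €739; elsewhere both bids give the same outcome.
€363: truthful payoff €0, deviation payoff −€175 → loss €175.
€115: outcomes coincide → loss €0.
€356: truthful payoff €0, deviation payoff −€168 → loss €168.
€809: outcomes coincide → loss €0.
Total loss = €175 + €168 = €343.

€343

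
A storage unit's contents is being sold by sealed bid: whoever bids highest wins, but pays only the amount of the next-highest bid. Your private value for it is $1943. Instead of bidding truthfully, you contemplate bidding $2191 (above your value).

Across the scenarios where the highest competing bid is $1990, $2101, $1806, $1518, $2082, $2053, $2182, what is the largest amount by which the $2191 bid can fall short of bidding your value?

$239

$1990: truthful gives $0, deviation gives −$47 → loss $47.
$2101: truthful gives $0, deviation gives −$158 → loss $158.
$1806: same outcome either way → loss $0.
$1518: same outcome either way → loss $0.
$2082: truthful gives $0, deviation gives −$139 → loss $139.
$2053: truthful gives $0, deviation gives −$110 → loss $110.
$2182: truthful gives $0, deviation gives −$239 → loss $239.
Maximum loss: $239.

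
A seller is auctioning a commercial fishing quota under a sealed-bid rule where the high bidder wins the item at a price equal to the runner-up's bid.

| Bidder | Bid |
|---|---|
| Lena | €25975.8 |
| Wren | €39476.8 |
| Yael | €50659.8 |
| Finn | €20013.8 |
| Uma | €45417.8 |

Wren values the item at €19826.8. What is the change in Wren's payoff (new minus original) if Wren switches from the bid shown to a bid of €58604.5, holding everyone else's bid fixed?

The highest bid among the other bidders is €50659.8; Wren's bid doesn't change that.
Original bid €39476.8: Wren is not highest (top rival bid is €50659.8); payoff €0.
Alternative bid €58604.5: Wren is highest, pays the top rival bid €50659.8; payoff €19826.8 − €50659.8 = −€30833.
Change in payoff = −€30833 − (€0) = −€30833.

−€30833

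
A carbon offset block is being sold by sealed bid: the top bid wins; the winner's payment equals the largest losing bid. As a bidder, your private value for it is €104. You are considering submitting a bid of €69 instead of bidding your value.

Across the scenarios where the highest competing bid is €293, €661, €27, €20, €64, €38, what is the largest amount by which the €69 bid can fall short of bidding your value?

€293: same outcome either way → loss €0.
€661: same outcome either way → loss €0.
€27: same outcome either way → loss €0.
€20: same outcome either way → loss €0.
€64: same outcome either way → loss €0.
€38: same outcome either way → loss €0.
Maximum loss: €0.

€0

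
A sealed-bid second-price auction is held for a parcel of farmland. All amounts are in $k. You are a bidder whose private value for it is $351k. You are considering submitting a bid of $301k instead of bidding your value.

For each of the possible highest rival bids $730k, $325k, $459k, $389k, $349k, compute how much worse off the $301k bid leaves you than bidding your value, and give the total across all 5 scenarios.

The deviation costs you only when the competing bid falls strictly between $301k and $351k; elsewhere both bids give the same outcome.
$730k: outcomes coincide → loss $0k.
$325k: truthful payoff $26k, deviation payoff $0k → loss $26k.
$459k: outcomes coincide → loss $0k.
$389k: outcomes coincide → loss $0k.
$349k: truthful payoff $2k, deviation payoff $0k → loss $2k.
Total loss = $26k + $2k = $28k.

$28k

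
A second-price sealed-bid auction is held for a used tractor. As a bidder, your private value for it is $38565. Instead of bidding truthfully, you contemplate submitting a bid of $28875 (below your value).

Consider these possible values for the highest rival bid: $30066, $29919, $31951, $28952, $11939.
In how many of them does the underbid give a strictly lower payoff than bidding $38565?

4

The deviation hurts exactly when the highest competing bid lies strictly between $28875 and $38565 — underbidding then forfeits a profitable win.
$30066: inside the interval → strictly worse (loss $8499).
$29919: inside the interval → strictly worse (loss $8646).
$31951: inside the interval → strictly worse (loss $6614).
$28952: inside the interval → strictly worse (loss $9613).
$11939: below both → same outcome either way.
Count: 4.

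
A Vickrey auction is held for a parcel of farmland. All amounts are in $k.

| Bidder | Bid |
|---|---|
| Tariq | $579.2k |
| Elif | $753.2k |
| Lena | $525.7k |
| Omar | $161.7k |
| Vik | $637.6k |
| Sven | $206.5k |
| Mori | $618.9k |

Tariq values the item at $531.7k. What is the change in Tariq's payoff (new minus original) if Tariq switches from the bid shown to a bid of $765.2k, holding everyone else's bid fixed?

−$221.5k

The highest bid among the other bidders is $753.2k; Tariq's bid doesn't change that.
Original bid $579.2k: Tariq is not highest (top rival bid is $753.2k); payoff $0k.
Alternative bid $765.2k: Tariq is highest, pays the top rival bid $753.2k; payoff $531.7k − $753.2k = −$221.5k.
Change in payoff = −$221.5k − ($0k) = −$221.5k.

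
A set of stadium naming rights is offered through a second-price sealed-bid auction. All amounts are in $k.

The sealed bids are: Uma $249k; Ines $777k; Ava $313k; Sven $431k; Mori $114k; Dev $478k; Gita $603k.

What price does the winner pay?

Highest bid: Ines at $777k, so Ines wins.
Second-highest bid: Gita at $603k — that is the price the winner pays.

$603k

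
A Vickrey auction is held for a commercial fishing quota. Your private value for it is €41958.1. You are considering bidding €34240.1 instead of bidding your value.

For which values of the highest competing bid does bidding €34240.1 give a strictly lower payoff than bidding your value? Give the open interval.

If the competing bid is below €34240.1, both bids win at the same price — no difference.
If it is above €41958.1, both bids lose — no difference.
If it lies strictly between €34240.1 and €41958.1, bidding your value wins at a price below your value (positive payoff) while bidding €34240.1 loses (payoff 0).
So the deviation strictly hurts on the open interval (€34240.1, €41958.1).

(€34240.1, €41958.1)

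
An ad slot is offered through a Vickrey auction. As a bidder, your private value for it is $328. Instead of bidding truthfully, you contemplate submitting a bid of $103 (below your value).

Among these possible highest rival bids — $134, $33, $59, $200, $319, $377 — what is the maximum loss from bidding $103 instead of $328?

$134: truthful gives $194, deviation gives $0 → loss $194.
$33: same outcome either way → loss $0.
$59: same outcome either way → loss $0.
$200: truthful gives $128, deviation gives $0 → loss $128.
$319: truthful gives $9, deviation gives $0 → loss $9.
$377: same outcome either way → loss $0.
Maximum loss: $194.

$194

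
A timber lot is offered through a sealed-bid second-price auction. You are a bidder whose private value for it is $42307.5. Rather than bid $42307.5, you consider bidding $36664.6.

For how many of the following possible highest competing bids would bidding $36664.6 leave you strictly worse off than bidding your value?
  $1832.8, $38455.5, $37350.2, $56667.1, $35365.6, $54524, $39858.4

3

The deviation hurts exactly when the highest competing bid lies strictly between $36664.6 and $42307.5 — underbidding then forfeits a profitable win.
$1832.8: below both → same outcome either way.
$38455.5: inside the interval → strictly worse (loss $3852).
$37350.2: inside the interval → strictly worse (loss $4957.3).
$56667.1: above both → same outcome either way.
$35365.6: below both → same outcome either way.
$54524: above both → same outcome either way.
$39858.4: inside the interval → strictly worse (loss $2449.1).
Count: 3.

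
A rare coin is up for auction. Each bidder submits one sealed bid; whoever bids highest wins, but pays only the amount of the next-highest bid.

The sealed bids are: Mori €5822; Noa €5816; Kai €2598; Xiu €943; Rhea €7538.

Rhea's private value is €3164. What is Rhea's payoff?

Highest bid: Rhea at €7538, so Rhea wins.
Second-highest bid: Mori at €5822 — that is the price the winner pays.
Rhea's payoff = value − price = €3164 − €5822 = −€2658.

−€2658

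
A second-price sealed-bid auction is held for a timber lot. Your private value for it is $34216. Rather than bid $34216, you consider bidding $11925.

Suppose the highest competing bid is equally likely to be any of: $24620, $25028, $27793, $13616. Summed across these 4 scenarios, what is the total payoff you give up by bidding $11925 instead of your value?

$45807

The deviation costs you only when the competing bid falls strictly between $11925 and $34216; elsewhere both bids give the same outcome.
$24620: truthful payoff $9596, deviation payoff $0 → loss $9596.
$25028: truthful payoff $9188, deviation payoff $0 → loss $9188.
$27793: truthful payoff $6423, deviation payoff $0 → loss $6423.
$13616: truthful payoff $20600, deviation payoff $0 → loss $20600.
Total loss = $9596 + $9188 + $6423 + $20600 = $45807.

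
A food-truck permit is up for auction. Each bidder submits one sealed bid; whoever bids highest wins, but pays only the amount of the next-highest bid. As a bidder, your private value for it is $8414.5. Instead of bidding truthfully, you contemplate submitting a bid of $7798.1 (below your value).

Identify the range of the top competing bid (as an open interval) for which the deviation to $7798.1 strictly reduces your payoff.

If the competing bid is below $7798.1, both bids win at the same price — no difference.
If it is above $8414.5, both bids lose — no difference.
If it lies strictly between $7798.1 and $8414.5, bidding your value wins at a price below your value (positive payoff) while bidding $7798.1 loses (payoff 0).
So the deviation strictly hurts on the open interval ($7798.1, $8414.5).

($7798.1, $8414.5)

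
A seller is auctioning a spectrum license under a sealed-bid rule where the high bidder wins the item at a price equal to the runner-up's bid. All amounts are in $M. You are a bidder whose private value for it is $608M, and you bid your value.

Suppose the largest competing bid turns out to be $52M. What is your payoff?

Your bid $608M exceeds the highest competing bid $52M, so you win.
In a second-price auction the winner pays the second-highest bid, $52M.
Payoff = value − price = $608M − $52M = $556M.

$556M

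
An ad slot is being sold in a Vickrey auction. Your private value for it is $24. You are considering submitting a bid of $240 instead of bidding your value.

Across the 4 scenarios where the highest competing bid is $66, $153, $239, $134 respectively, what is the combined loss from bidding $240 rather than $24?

$496

The deviation costs you only when the competing bid falls strictly between $24 and $240; elsewhere both bids give the same outcome.
$66: truthful payoff $0, deviation payoff −$42 → loss $42.
$153: truthful payoff $0, deviation payoff −$129 → loss $129.
$239: truthful payoff $0, deviation payoff −$215 → loss $215.
$134: truthful payoff $0, deviation payoff −$110 → loss $110.
Total loss = $42 + $129 + $215 + $110 = $496.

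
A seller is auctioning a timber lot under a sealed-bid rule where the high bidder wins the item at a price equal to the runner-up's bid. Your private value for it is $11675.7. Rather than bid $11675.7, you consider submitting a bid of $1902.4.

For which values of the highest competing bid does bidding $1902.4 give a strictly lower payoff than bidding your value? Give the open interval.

($1902.4, $11675.7)

If the competing bid is below $1902.4, both bids win at the same price — no difference.
If it is above $11675.7, both bids lose — no difference.
If it lies strictly between $1902.4 and $11675.7, bidding your value wins at a price below your value (positive payoff) while bidding $1902.4 loses (payoff 0).
So the deviation strictly hurts on the open interval ($1902.4, $11675.7).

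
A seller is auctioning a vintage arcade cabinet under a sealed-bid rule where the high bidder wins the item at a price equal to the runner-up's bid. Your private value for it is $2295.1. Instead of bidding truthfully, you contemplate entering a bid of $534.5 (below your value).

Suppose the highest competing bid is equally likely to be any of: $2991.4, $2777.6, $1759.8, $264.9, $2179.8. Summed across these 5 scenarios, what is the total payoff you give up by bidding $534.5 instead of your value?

$650.6

The deviation costs you only when the competing bid falls strictly between $534.5 and $2295.1; elsewhere both bids give the same outcome.
$2991.4: outcomes coincide → loss $0.
$2777.6: outcomes coincide → loss $0.
$1759.8: truthful payoff $535.3, deviation payoff $0 → loss $535.3.
$264.9: outcomes coincide → loss $0.
$2179.8: truthful payoff $115.3, deviation payoff $0 → loss $115.3.
Total loss = $535.3 + $115.3 = $650.6.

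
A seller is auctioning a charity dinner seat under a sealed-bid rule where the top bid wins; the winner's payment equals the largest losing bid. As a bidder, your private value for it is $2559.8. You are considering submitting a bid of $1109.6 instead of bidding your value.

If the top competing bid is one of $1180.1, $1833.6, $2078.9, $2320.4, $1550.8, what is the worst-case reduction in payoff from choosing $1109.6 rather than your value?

$1180.1: truthful gives $1379.7, deviation gives $0 → loss $1379.7.
$1833.6: truthful gives $726.2, deviation gives $0 → loss $726.2.
$2078.9: truthful gives $480.9, deviation gives $0 → loss $480.9.
$2320.4: truthful gives $239.4, deviation gives $0 → loss $239.4.
$1550.8: truthful gives $1009, deviation gives $0 → loss $1009.
Maximum loss: $1379.7.

$1379.7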